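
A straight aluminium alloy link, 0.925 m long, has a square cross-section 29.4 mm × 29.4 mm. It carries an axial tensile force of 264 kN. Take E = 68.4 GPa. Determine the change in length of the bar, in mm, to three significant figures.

A = 864.4 mm².
δ_mech = NL/(AE) = 264000·925/(864.4·68400) = 4.13 mm.

4.13 mm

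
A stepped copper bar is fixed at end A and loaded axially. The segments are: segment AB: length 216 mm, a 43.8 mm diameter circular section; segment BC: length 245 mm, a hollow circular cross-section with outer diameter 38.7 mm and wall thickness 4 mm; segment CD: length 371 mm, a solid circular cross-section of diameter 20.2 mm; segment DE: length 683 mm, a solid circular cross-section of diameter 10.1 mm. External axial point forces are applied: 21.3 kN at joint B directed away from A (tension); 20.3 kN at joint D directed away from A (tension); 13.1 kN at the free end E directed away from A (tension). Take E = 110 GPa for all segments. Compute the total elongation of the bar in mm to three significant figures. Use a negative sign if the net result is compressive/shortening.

Internal axial forces (sectioning from the free end, tension +): N_DE = 13.1 kN, N_CD = 33.4 kN, N_BC = 33.4 kN, N_AB = 54.7 kN.
A_AB = 1507 mm².
A_BC = 436.1 mm².
A_CD = 320.5 mm².
A_DE = 80.12 mm².
δ_AB = 54700·216/(1507·110000) = 0.07129 mm
δ_BC = 33400·245/(436.1·110000) = 0.1706 mm
δ_CD = 33400·371/(320.5·110000) = 0.3515 mm
δ_DE = 13100·683/(80.12·110000) = 1.015 mm
δ = Σδ_i = 1.609 mm.

1.61 mm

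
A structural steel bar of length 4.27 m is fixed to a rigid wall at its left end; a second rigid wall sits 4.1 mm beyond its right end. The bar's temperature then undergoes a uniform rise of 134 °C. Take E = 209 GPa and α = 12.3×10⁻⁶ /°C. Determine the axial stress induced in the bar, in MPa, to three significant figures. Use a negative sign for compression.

-144 MPa

Free thermal expansion αLΔT = 12.3e-6 · 4270 · 134 = 7.038 mm.
The walls engage after the gap closes; constrained expansion = 7.038 − 4.1 = 2.938 mm.
The walls impose strain ε = −(2.938)/4270 = -6.8801e-04; σ = Eε = 209000 · -6.8801e-04 = -143.8 MPa.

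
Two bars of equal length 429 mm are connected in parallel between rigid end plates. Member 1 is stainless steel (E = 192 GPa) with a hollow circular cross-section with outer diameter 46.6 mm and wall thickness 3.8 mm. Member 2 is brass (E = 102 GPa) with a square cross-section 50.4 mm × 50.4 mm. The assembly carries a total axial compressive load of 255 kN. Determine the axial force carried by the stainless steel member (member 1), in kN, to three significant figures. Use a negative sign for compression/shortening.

-70.0 kN

A_1 = 510.9 mm².
A_2 = 2540 mm².
Equal strain + equilibrium ⇒ each member carries load in proportion to AE: A₁E₁ = 98100000 N, A₂E₂ = 259100000 N, ΣAE = 357200000 N.
F₁ = P·A₁E₁/ΣAE = -255000·98100000/357200000 = -70030 N.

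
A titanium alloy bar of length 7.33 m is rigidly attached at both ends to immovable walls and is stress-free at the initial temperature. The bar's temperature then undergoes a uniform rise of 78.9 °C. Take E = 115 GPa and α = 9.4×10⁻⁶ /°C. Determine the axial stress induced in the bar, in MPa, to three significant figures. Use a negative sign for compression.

-85.3 MPa

Free thermal expansion αLΔT = 9.4e-6 · 7330 · 78.9 = 5.436 mm.
The walls impose strain ε = −(5.436)/7330 = -7.4166e-04; σ = Eε = 115000 · -7.4166e-04 = -85.29 MPa.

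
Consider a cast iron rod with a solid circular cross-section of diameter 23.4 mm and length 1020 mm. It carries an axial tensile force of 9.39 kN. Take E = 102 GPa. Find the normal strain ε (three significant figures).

A = 430.1 mm².
σ = N/A = 21.83 MPa; ε = σ/E = 21.83/102000 = 2.141e-04.

2.14e-04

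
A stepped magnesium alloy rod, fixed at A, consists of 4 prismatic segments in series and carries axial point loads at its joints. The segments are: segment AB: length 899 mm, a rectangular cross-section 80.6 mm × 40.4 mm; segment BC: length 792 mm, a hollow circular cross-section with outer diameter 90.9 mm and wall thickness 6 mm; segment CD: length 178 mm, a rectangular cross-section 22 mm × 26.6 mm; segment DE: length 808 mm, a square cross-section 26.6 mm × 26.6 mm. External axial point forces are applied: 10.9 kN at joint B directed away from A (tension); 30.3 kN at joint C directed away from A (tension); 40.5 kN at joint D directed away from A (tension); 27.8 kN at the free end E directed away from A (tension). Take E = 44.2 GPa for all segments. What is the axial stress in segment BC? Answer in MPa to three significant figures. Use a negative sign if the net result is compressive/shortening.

Internal axial forces (sectioning from the free end, tension +): N_DE = 27.8 kN, N_CD = 68.3 kN, N_BC = 98.6 kN, N_AB = 109.5 kN.
A_BC = 1600 mm².
σ_BC = N_BC/A_BC = 98600/1600 = 61.61 MPa.

61.6 MPa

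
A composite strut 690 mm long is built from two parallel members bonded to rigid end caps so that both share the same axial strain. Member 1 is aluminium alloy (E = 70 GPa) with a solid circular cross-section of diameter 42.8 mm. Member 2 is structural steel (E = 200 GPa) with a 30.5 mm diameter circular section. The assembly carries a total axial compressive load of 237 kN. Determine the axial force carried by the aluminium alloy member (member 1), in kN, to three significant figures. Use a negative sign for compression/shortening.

A_1 = 1439 mm².
A_2 = 730.6 mm².
Equal strain + equilibrium ⇒ each member carries load in proportion to AE: A₁E₁ = 100700000 N, A₂E₂ = 146100000 N, ΣAE = 246800000 N.
F₁ = P·A₁E₁/ΣAE = -237000·100700000/246800000 = -96700 N.

-96.7 kN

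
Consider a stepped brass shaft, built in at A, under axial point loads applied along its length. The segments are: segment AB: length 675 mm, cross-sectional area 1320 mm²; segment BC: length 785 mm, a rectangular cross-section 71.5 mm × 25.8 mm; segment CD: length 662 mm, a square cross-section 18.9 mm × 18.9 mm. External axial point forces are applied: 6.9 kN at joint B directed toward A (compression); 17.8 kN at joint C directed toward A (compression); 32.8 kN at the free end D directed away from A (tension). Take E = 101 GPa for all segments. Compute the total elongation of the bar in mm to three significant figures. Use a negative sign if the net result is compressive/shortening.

0.706 mm

Internal axial forces (sectioning from the free end, tension +): N_CD = 32.8 kN, N_BC = 15 kN, N_AB = 8.1 kN.
A_BC = 1845 mm².
A_CD = 357.2 mm².
δ_AB = 8100·675/(1320·101000) = 0.04101 mm
δ_BC = 15000·785/(1845·101000) = 0.0632 mm
δ_CD = 32800·662/(357.2·101000) = 0.6018 mm
δ = Σδ_i = 0.7061 mm.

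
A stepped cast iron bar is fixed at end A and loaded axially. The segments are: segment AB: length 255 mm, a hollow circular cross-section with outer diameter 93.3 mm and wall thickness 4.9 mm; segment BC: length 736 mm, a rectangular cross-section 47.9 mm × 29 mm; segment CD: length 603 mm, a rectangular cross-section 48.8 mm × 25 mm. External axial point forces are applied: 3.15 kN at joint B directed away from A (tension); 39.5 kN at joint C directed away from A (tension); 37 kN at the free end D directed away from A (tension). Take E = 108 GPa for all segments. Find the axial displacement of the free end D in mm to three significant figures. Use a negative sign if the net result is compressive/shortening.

0.683 mm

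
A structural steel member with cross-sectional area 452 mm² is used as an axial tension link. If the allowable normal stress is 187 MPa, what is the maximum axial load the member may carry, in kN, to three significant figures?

P_max = σ_allow · A = 187 · 452 = 84520 N = 84.52 kN.

84.5 kN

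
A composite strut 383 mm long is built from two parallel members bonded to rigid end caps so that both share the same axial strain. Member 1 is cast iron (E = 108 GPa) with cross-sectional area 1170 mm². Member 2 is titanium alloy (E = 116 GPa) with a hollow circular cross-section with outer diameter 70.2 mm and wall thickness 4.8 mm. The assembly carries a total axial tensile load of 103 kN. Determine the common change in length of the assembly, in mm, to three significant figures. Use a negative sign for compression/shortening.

0.164 mm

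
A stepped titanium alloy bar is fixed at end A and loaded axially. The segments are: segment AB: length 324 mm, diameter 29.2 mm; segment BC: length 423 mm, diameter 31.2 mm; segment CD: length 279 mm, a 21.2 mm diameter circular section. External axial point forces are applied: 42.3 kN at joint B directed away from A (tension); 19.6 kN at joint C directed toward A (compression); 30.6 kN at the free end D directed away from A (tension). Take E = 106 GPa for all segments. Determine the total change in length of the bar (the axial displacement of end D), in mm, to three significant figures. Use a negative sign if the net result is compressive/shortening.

Internal axial forces (sectioning from the free end, tension +): N_CD = 30.6 kN, N_BC = 11 kN, N_AB = 53.3 kN.
A_AB = 669.7 mm².
A_BC = 764.5 mm².
A_CD = 353 mm².
δ_AB = 53300·324/(669.7·106000) = 0.2433 mm
δ_BC = 11000·423/(764.5·106000) = 0.05742 mm
δ_CD = 30600·279/(353·106000) = 0.2282 mm
δ = Σδ_i = 0.5289 mm.

0.529 mm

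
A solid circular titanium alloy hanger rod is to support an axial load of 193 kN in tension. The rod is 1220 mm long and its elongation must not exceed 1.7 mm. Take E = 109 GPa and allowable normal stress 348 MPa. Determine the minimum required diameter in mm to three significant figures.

40.2 mm

Required area A ≥ P/σ_allow = 193000/348 = 554.6 mm².
For a solid circular section, d ≥ √(4A/π) = 26.57 mm.
Elongation limit: A ≥ PL/(Eδ_allow) = 193000·1220/(109000·1.7) = 1271 mm² ⇒ d ≥ 40.22 mm.
The elongation limit governs.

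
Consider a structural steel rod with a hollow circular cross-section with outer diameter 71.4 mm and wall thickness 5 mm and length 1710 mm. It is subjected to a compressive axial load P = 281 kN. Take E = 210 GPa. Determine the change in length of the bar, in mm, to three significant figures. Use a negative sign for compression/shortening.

-2.19 mm

A = 1043 mm².
δ_mech = NL/(AE) = -281000·1710/(1043·210000) = -2.194 mm.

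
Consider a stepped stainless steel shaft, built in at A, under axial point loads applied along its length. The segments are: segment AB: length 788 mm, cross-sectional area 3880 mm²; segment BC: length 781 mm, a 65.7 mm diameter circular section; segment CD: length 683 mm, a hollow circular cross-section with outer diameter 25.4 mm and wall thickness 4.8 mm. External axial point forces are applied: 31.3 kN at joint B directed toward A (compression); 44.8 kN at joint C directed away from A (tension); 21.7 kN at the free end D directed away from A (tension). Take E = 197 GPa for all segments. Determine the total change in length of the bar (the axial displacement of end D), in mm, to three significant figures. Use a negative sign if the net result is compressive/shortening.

Internal axial forces (sectioning from the free end, tension +): N_CD = 21.7 kN, N_BC = 66.5 kN, N_AB = 35.2 kN.
A_BC = 3390 mm².
A_CD = 310.6 mm².
δ_AB = 35200·788/(3880·197000) = 0.03629 mm
δ_BC = 66500·781/(3390·197000) = 0.07777 mm
δ_CD = 21700·683/(310.6·197000) = 0.2422 mm
δ = Σδ_i = 0.3562 mm.

0.356 mm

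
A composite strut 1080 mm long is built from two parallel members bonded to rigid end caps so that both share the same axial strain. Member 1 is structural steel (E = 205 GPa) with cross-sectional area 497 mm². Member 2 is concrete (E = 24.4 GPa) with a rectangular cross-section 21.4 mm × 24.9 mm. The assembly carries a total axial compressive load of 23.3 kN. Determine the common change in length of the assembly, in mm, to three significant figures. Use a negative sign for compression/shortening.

A_2 = 532.9 mm².
Equal strain + equilibrium ⇒ each member carries load in proportion to AE: A₁E₁ = 101900000 N, A₂E₂ = 13000000 N, ΣAE = 114900000 N.
δ = PL/ΣAE = -23300·1080/114900000 = -0.219 mm.

-0.219 mm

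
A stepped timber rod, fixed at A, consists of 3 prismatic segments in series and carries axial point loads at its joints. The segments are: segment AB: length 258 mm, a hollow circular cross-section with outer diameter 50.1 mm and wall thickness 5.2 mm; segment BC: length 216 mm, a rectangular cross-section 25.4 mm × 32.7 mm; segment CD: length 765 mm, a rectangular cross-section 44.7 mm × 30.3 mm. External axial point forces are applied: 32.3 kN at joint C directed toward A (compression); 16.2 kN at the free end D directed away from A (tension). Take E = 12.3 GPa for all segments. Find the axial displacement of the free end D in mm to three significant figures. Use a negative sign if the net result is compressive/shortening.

Internal axial forces (sectioning from the free end, tension +): N_CD = 16.2 kN, N_BC = -16.1 kN, N_AB = -16.1 kN.
A_AB = 733.5 mm².
A_BC = 830.6 mm².
A_CD = 1354 mm².
δ_AB = -16100·258/(733.5·12300) = -0.4604 mm
δ_BC = -16100·216/(830.6·12300) = -0.3404 mm
δ_CD = 16200·765/(1354·12300) = 0.7439 mm
δ = Σδ_i = -0.0569 mm.

-0.0569 mm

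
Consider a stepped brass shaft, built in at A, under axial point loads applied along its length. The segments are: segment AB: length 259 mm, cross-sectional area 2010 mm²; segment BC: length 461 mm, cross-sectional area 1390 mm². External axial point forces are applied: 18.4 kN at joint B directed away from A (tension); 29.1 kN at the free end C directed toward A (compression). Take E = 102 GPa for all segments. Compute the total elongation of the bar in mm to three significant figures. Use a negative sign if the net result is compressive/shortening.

-0.108 mm

Internal axial forces (sectioning from the free end, tension +): N_BC = -29.1 kN, N_AB = -10.7 kN.
δ_AB = -10700·259/(2010·102000) = -0.01352 mm
δ_BC = -29100·461/(1390·102000) = -0.09462 mm
δ = Σδ_i = -0.1081 mm.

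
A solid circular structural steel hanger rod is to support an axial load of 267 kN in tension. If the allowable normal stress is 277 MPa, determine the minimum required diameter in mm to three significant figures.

Required area A ≥ P/σ_allow = 267000/277 = 963.9 mm².
For a solid circular section, d ≥ √(4A/π) = 35.03 mm.

35.0 mm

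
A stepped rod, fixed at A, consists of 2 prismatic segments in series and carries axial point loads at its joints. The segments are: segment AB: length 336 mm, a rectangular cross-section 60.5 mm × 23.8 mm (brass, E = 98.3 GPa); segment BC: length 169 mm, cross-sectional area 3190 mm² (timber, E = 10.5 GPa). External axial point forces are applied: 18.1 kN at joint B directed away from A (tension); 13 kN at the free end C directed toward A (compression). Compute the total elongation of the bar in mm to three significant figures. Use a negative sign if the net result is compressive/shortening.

Internal axial forces (sectioning from the free end, tension +): N_BC = -13 kN, N_AB = 5.1 kN.
A_AB = 1440 mm².
δ_AB = 5100·336/(1440·98300) = 0.01211 mm
δ_BC = -13000·169/(3190·10500) = -0.06559 mm
δ = Σδ_i = -0.05349 mm.

-0.0535 mm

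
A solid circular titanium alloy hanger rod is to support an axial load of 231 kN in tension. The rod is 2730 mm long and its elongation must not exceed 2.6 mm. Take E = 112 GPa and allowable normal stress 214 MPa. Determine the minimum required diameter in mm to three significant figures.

52.5 mm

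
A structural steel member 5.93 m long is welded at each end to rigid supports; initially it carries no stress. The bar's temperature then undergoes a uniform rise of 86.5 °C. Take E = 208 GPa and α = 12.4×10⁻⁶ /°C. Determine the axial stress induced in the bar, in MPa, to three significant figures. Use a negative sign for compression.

-223 MPa

Free thermal expansion αLΔT = 12.4e-6 · 5930 · 86.5 = 6.361 mm.
The walls impose strain ε = −(6.361)/5930 = -1.0726e-03; σ = Eε = 208000 · -1.0726e-03 = -223.1 MPa.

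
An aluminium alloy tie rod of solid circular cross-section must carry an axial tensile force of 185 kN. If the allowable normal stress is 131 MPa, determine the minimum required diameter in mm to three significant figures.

42.4 mm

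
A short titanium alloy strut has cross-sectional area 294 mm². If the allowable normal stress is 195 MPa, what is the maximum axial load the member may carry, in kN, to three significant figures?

57.3 kN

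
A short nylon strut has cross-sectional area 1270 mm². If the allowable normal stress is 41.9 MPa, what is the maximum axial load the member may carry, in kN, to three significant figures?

53.2 kN

P_max = σ_allow · A = 41.9 · 1270 = 53210 N = 53.21 kN.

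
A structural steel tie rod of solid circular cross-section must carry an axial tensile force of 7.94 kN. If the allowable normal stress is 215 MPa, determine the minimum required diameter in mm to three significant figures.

6.86 mm

Required area A ≥ P/σ_allow = 7940/215 = 36.93 mm².
For a solid circular section, d ≥ √(4A/π) = 6.857 mm.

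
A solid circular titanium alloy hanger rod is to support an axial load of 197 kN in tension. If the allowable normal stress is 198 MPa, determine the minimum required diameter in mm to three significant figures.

35.6 mm

Required area A ≥ P/σ_allow = 197000/198 = 994.9 mm².
For a solid circular section, d ≥ √(4A/π) = 35.59 mm.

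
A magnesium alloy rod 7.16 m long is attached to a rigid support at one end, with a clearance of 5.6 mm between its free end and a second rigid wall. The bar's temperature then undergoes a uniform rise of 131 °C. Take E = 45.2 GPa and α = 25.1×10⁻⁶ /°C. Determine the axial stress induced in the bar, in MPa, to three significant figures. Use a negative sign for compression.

-113 MPa

Free thermal expansion αLΔT = 25.1e-6 · 7160 · 131 = 23.54 mm.
The walls engage after the gap closes; constrained expansion = 23.54 − 5.6 = 17.94 mm.
The walls impose strain ε = −(17.94)/7160 = -2.5060e-03; σ = Eε = 45200 · -2.5060e-03 = -113.3 MPa.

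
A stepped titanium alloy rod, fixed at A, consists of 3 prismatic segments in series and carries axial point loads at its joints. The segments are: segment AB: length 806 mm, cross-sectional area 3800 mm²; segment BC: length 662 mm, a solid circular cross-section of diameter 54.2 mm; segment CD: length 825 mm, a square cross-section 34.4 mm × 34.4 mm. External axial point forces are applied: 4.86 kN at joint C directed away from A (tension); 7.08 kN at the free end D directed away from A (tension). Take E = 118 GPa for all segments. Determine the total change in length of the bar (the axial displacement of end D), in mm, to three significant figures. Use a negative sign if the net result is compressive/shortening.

0.0923 mm

Internal axial forces (sectioning from the free end, tension +): N_CD = 7.08 kN, N_BC = 11.94 kN, N_AB = 11.94 kN.
A_BC = 2307 mm².
A_CD = 1183 mm².
δ_AB = 11940·806/(3800·118000) = 0.02146 mm
δ_BC = 11940·662/(2307·118000) = 0.02903 mm
δ_CD = 7080·825/(1183·118000) = 0.04183 mm
δ = Σδ_i = 0.09233 mm.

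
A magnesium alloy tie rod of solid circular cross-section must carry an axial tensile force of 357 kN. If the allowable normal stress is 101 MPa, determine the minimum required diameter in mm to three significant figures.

67.1 mm

Required area A ≥ P/σ_allow = 357000/101 = 3535 mm².
For a solid circular section, d ≥ √(4A/π) = 67.09 mm.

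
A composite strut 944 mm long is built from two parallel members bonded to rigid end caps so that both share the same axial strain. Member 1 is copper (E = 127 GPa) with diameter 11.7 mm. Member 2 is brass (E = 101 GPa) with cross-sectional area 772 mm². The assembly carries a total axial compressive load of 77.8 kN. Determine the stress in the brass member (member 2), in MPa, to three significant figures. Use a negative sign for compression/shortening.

-85.8 MPa

A_1 = 107.5 mm².
Equal strain + equilibrium ⇒ each member carries load in proportion to AE: A₁E₁ = 13650000 N, A₂E₂ = 77970000 N, ΣAE = 91630000 N.
σ₂ = P·E₂/ΣAE = -77800·101000/91630000 = -85.76 MPa.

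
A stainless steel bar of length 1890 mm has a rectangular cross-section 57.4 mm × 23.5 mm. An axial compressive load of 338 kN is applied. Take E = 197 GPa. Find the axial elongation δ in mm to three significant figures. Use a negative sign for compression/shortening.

A = 1349 mm².
δ_mech = NL/(AE) = -338000·1890/(1349·197000) = -2.404 mm.

-2.40 mm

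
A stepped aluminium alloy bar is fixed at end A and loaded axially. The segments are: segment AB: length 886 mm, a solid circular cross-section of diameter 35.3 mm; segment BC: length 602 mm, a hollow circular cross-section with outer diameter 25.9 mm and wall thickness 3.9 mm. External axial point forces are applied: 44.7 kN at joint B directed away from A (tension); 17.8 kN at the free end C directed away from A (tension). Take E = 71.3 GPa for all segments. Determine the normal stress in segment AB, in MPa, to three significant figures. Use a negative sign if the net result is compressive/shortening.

Internal axial forces (sectioning from the free end, tension +): N_BC = 17.8 kN, N_AB = 62.5 kN.
A_AB = 978.7 mm².
σ_AB = N_AB/A_AB = 62500/978.7 = 63.86 MPa.

63.9 MPa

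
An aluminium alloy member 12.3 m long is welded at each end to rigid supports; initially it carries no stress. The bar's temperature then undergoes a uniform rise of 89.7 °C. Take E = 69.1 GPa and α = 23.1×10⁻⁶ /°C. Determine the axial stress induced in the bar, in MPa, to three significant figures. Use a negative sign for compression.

-143 MPa

Free thermal expansion αLΔT = 23.1e-6 · 12300 · 89.7 = 25.49 mm.
The walls impose strain ε = −(25.49)/12300 = -2.0721e-03; σ = Eε = 69100 · -2.0721e-03 = -143.2 MPa.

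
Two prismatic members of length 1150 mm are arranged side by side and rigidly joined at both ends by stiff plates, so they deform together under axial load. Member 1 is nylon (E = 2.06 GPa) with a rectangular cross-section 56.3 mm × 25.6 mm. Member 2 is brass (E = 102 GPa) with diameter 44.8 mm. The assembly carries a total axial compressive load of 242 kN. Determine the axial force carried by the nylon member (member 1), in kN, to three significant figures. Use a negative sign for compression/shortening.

A_1 = 1441 mm².
A_2 = 1576 mm².
Equal strain + equilibrium ⇒ each member carries load in proportion to AE: A₁E₁ = 2969000 N, A₂E₂ = 160800000 N, ΣAE = 163800000 N.
F₁ = P·A₁E₁/ΣAE = -242000·2969000/163800000 = -4388 N.

-4.39 kN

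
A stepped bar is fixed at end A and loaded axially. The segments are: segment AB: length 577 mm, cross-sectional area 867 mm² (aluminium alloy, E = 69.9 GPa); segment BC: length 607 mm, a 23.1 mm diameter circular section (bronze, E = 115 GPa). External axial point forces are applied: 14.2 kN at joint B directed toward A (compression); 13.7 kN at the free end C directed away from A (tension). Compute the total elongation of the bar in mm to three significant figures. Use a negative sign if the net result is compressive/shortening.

0.168 mm

Internal axial forces (sectioning from the free end, tension +): N_BC = 13.7 kN, N_AB = -0.5 kN.
A_BC = 419.1 mm².
δ_AB = -500·577/(867·69900) = -0.00476 mm
δ_BC = 13700·607/(419.1·115000) = 0.1725 mm
δ = Σδ_i = 0.1678 mm.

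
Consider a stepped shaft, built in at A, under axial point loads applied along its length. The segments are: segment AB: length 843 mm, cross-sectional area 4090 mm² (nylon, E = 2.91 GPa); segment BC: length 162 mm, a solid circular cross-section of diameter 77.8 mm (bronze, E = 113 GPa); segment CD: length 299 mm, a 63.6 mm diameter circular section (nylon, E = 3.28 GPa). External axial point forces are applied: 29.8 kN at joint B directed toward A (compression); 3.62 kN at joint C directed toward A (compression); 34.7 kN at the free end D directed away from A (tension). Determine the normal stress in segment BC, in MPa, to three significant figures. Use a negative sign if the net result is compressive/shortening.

6.54 MPa

Internal axial forces (sectioning from the free end, tension +): N_CD = 34.7 kN, N_BC = 31.08 kN, N_AB = 1.28 kN.
A_BC = 4754 mm².
σ_BC = N_BC/A_BC = 31080/4754 = 6.538 MPa.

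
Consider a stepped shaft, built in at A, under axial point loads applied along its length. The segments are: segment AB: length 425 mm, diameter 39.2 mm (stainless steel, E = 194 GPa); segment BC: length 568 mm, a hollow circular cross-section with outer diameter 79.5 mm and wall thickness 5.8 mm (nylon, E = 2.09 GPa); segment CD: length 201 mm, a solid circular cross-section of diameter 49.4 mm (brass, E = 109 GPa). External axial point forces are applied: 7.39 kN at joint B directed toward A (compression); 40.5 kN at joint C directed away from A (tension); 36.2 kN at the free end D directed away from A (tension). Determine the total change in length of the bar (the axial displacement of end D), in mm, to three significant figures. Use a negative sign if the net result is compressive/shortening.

Internal axial forces (sectioning from the free end, tension +): N_CD = 36.2 kN, N_BC = 76.7 kN, N_AB = 69.31 kN.
A_AB = 1207 mm².
A_BC = 1343 mm².
A_CD = 1917 mm².
δ_AB = 69310·425/(1207·194000) = 0.1258 mm
δ_BC = 76700·568/(1343·2090) = 15.52 mm
δ_CD = 36200·201/(1917·109000) = 0.03483 mm
δ = Σδ_i = 15.68 mm.

15.7 mm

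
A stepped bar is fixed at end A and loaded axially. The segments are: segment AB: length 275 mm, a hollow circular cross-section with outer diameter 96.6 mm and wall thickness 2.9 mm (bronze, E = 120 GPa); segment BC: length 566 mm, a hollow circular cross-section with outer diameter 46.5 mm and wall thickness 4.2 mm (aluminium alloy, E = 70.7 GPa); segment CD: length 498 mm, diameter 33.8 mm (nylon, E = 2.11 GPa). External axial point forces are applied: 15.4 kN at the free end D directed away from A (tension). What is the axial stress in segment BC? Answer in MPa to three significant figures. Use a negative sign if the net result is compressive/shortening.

27.6 MPa

Internal axial forces (sectioning from the free end, tension +): N_CD = 15.4 kN, N_BC = 15.4 kN, N_AB = 15.4 kN.
A_BC = 558.1 mm².
σ_BC = N_BC/A_BC = 15400/558.1 = 27.59 MPa.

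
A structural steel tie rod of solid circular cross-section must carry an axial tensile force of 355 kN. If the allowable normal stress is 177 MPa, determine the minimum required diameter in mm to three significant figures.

Required area A ≥ P/σ_allow = 355000/177 = 2006 mm².
For a solid circular section, d ≥ √(4A/π) = 50.53 mm.

50.5 mm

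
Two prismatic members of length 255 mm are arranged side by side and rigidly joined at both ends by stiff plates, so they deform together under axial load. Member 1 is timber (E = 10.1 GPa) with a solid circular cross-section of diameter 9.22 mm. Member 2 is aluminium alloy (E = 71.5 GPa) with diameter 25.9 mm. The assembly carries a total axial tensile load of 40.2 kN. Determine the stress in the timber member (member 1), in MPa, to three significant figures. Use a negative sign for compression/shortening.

10.6 MPa

A_1 = 66.77 mm².
A_2 = 526.9 mm².
Equal strain + equilibrium ⇒ each member carries load in proportion to AE: A₁E₁ = 674300 N, A₂E₂ = 37670000 N, ΣAE = 38340000 N.
σ₁ = P·E₁/ΣAE = 40200·10100/38340000 = 10.59 MPa.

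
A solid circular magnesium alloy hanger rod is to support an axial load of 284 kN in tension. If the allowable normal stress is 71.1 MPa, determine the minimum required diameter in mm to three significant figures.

71.3 mm

Required area A ≥ P/σ_allow = 284000/71.1 = 3994 mm².
For a solid circular section, d ≥ √(4A/π) = 71.31 mm.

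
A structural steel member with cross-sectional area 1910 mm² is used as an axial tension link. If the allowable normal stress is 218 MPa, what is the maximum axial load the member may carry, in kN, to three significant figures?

P_max = σ_allow · A = 218 · 1910 = 416400 N = 416.4 kN.

416 kN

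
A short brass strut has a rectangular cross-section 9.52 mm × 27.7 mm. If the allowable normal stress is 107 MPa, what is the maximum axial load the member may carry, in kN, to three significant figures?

28.2 kN

A = 263.7 mm².
P_max = σ_allow · A = 107 · 263.7 = 28220 N = 28.22 kN.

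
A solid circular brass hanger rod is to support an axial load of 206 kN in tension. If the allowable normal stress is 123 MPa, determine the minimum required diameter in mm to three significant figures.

46.2 mm

Required area A ≥ P/σ_allow = 206000/123 = 1675 mm².
For a solid circular section, d ≥ √(4A/π) = 46.18 mm.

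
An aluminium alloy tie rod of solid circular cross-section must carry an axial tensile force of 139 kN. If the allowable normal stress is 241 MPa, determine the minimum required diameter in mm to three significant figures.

Required area A ≥ P/σ_allow = 139000/241 = 576.8 mm².
For a solid circular section, d ≥ √(4A/π) = 27.1 mm.

27.1 mm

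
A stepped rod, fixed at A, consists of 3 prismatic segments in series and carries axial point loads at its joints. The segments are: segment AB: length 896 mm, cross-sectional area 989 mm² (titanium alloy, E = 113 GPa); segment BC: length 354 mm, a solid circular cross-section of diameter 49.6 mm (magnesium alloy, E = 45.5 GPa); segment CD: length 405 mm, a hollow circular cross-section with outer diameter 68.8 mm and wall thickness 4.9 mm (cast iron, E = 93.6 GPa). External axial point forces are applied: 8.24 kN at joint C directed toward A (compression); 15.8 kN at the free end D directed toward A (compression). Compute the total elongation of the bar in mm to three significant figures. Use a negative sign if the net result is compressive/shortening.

Internal axial forces (sectioning from the free end, tension +): N_CD = -15.8 kN, N_BC = -24.04 kN, N_AB = -24.04 kN.
A_BC = 1932 mm².
A_CD = 983.7 mm².
δ_AB = -24040·896/(989·113000) = -0.1927 mm
δ_BC = -24040·354/(1932·45500) = -0.0968 mm
δ_CD = -15800·405/(983.7·93600) = -0.0695 mm
δ = Σδ_i = -0.359 mm.

-0.359 mm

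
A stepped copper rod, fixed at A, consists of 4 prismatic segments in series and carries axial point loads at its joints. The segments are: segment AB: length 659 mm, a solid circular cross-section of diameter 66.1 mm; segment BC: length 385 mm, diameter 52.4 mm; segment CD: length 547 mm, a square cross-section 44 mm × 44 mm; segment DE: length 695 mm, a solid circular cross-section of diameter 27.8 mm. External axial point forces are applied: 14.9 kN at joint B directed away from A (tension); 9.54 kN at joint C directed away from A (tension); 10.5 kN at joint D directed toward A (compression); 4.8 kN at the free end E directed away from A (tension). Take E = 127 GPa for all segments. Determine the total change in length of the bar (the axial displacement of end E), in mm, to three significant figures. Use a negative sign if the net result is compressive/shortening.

Internal axial forces (sectioning from the free end, tension +): N_DE = 4.8 kN, N_CD = -5.7 kN, N_BC = 3.84 kN, N_AB = 18.74 kN.
A_AB = 3432 mm².
A_BC = 2157 mm².
A_CD = 1936 mm².
A_DE = 607 mm².
δ_AB = 18740·659/(3432·127000) = 0.02834 mm
δ_BC = 3840·385/(2157·127000) = 0.005398 mm
δ_CD = -5700·547/(1936·127000) = -0.01268 mm
δ_DE = 4800·695/(607·127000) = 0.04328 mm
δ = Σδ_i = 0.06433 mm.

0.0643 mm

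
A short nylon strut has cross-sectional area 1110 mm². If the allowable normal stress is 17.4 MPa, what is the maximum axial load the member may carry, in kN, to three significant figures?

P_max = σ_allow · A = 17.4 · 1110 = 19310 N = 19.31 kN.

19.3 kN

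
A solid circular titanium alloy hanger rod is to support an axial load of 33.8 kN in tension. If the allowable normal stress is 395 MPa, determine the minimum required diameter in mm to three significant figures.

10.4 mm

Required area A ≥ P/σ_allow = 33800/395 = 85.57 mm².
For a solid circular section, d ≥ √(4A/π) = 10.44 mm.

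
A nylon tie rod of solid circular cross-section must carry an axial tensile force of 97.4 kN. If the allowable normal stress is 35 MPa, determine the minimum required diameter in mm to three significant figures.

Required area A ≥ P/σ_allow = 97400/35 = 2783 mm².
For a solid circular section, d ≥ √(4A/π) = 59.53 mm.

59.5 mm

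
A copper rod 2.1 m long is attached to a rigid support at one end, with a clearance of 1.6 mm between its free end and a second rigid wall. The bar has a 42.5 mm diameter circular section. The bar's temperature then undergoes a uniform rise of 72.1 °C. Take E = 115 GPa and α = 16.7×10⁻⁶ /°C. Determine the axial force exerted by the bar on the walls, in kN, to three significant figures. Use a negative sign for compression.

-72.1 kN

Free thermal expansion αLΔT = 16.7e-6 · 2100 · 72.1 = 2.529 mm.
The walls engage after the gap closes; constrained expansion = 2.529 − 1.6 = 0.9285 mm.
The walls impose strain ε = −(0.9285)/2100 = -4.4217e-04; σ = Eε = 115000 · -4.4217e-04 = -50.85 MPa.
Wall reaction R = σ·A = -50.85·1419 = -72140 N = -72.14 kN.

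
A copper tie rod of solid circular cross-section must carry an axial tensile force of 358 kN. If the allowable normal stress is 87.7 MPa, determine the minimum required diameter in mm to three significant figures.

Required area A ≥ P/σ_allow = 358000/87.7 = 4082 mm².
For a solid circular section, d ≥ √(4A/π) = 72.09 mm.

72.1 mm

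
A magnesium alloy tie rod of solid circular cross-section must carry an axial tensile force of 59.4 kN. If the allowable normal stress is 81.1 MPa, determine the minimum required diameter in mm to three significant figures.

30.5 mm

Required area A ≥ P/σ_allow = 59400/81.1 = 732.4 mm².
For a solid circular section, d ≥ √(4A/π) = 30.54 mm.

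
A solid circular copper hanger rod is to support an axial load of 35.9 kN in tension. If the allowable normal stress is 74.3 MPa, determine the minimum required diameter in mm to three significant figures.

24.8 mm

Required area A ≥ P/σ_allow = 35900/74.3 = 483.2 mm².
For a solid circular section, d ≥ √(4A/π) = 24.8 mm.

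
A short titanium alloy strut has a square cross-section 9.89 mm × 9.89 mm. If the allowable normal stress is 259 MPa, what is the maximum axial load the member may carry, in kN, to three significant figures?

25.3 kN

A = 97.81 mm².
P_max = σ_allow · A = 259 · 97.81 = 25330 N = 25.33 kN.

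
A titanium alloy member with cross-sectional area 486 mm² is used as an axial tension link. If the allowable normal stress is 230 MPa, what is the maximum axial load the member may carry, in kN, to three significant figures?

112 kN

P_max = σ_allow · A = 230 · 486 = 111800 N = 111.8 kN.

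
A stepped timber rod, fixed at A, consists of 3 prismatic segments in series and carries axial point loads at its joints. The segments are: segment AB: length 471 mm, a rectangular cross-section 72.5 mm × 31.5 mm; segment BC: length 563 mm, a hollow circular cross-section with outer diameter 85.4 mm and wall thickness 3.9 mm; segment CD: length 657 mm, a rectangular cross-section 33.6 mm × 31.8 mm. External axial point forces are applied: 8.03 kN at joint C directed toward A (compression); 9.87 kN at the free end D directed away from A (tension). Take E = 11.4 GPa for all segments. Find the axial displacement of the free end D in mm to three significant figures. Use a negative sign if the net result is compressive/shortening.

0.657 mm

Internal axial forces (sectioning from the free end, tension +): N_CD = 9.87 kN, N_BC = 1.84 kN, N_AB = 1.84 kN.
A_AB = 2284 mm².
A_BC = 998.6 mm².
A_CD = 1068 mm².
δ_AB = 1840·471/(2284·11400) = 0.03329 mm
δ_BC = 1840·563/(998.6·11400) = 0.091 mm
δ_CD = 9870·657/(1068·11400) = 0.5324 mm
δ = Σδ_i = 0.6567 mm.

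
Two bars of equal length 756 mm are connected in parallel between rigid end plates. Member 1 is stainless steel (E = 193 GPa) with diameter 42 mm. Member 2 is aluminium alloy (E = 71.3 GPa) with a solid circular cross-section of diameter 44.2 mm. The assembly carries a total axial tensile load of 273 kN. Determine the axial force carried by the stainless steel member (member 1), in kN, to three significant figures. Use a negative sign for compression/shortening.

194 kN

A_1 = 1385 mm².
A_2 = 1534 mm².
Equal strain + equilibrium ⇒ each member carries load in proportion to AE: A₁E₁ = 267400000 N, A₂E₂ = 109400000 N, ΣAE = 376800000 N.
F₁ = P·A₁E₁/ΣAE = 273000·267400000/376800000 = 193700 N.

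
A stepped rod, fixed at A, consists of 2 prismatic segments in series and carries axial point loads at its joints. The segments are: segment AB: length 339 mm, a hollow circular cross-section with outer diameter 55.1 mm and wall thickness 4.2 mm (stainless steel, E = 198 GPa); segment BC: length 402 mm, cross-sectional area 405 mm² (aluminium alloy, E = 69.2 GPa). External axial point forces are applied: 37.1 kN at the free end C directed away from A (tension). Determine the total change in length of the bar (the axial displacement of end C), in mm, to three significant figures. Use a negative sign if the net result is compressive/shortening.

Internal axial forces (sectioning from the free end, tension +): N_BC = 37.1 kN, N_AB = 37.1 kN.
A_AB = 671.6 mm².
δ_AB = 37100·339/(671.6·198000) = 0.09458 mm
δ_BC = 37100·402/(405·69200) = 0.5322 mm
δ = Σδ_i = 0.6267 mm.

0.627 mm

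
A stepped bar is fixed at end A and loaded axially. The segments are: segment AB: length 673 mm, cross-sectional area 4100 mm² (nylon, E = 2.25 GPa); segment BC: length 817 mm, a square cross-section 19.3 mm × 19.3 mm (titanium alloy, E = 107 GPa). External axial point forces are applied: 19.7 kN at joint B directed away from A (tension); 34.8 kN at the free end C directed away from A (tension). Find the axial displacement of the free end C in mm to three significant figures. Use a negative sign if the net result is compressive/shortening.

4.69 mm

Internal axial forces (sectioning from the free end, tension +): N_BC = 34.8 kN, N_AB = 54.5 kN.
A_BC = 372.5 mm².
δ_AB = 54500·673/(4100·2250) = 3.976 mm
δ_BC = 34800·817/(372.5·107000) = 0.7134 mm
δ = Σδ_i = 4.689 mm.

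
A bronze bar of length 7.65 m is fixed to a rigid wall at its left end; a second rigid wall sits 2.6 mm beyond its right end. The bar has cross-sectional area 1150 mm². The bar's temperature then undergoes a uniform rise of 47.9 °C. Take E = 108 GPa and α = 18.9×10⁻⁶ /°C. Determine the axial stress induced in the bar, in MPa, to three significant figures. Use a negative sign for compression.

Free thermal expansion αLΔT = 18.9e-6 · 7650 · 47.9 = 6.926 mm.
The walls engage after the gap closes; constrained expansion = 6.926 − 2.6 = 4.326 mm.
The walls impose strain ε = −(4.326)/7650 = -5.6544e-04; σ = Eε = 108000 · -5.6544e-04 = -61.07 MPa.

-61.1 MPa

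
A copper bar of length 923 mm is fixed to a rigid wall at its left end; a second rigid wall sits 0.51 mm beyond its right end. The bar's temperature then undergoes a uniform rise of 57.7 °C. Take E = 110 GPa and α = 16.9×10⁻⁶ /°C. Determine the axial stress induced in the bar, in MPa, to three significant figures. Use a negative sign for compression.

-46.5 MPa

Free thermal expansion αLΔT = 16.9e-6 · 923 · 57.7 = 0.9 mm.
The walls engage after the gap closes; constrained expansion = 0.9 − 0.51 = 0.39 mm.
The walls impose strain ε = −(0.39)/923 = -4.2258e-04; σ = Eε = 110000 · -4.2258e-04 = -46.48 MPa.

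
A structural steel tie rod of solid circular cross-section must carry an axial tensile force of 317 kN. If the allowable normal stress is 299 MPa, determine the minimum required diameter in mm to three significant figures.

Required area A ≥ P/σ_allow = 317000/299 = 1060 mm².
For a solid circular section, d ≥ √(4A/π) = 36.74 mm.

36.7 mm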